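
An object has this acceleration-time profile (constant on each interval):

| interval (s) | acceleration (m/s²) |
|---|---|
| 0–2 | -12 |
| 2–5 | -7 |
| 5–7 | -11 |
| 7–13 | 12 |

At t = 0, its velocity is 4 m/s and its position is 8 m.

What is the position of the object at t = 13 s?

On each constant-a segment, Δv = aΔt and Δx = v₀Δt + ½aΔt²; chain segment to segment.
0–2 s: v starts 4 m/s; Δx = 4·2 + ½·-12·2² = -16 m; v ends -20 m/s.
2–5 s: v starts -20 m/s; Δx = -20·3 + ½·-7·3² = -91.5 m; v ends -41 m/s.
5–7 s: v starts -41 m/s; Δx = -41·2 + ½·-11·2² = -104 m; v ends -63 m/s.
7–13 s: v starts -63 m/s; Δx = -63·6 + ½·12·6² = -162 m; v ends 9 m/s.
x(13) = 8 + Σ Δx = -365.5 m.

-365.5 m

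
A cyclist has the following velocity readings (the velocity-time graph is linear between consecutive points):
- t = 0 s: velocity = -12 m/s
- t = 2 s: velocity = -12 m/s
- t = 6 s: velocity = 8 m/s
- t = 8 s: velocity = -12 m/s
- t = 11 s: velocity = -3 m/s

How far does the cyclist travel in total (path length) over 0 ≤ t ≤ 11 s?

Total distance travelled is ∫|v| dt — sum the magnitudes of each area piece.
0–2 s: |-12| × 2 = 24 m
2–6 s: v = 0 at t = 4.4 s; triangle areas 14.4 + 6.4 = 20.8 m
6–8 s: v = 0 at t = 6.8 s; triangle areas 3.2 + 7.2 = 10.4 m
8–11 s: |½(-12 + -3)(3)| = 22.5 m
Total distance = 77.7 m

77.7 m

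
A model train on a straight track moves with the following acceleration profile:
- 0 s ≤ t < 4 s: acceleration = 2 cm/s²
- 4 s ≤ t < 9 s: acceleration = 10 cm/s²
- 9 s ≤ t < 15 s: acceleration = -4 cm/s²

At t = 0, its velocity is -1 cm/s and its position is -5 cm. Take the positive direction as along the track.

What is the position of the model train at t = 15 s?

437 cm

On each constant-a segment, Δv = aΔt and Δx = v₀Δt + ½aΔt²; chain segment to segment.
0–4 s: v starts -1 cm/s; Δx = -1·4 + ½·2·4² = 12 cm; v ends 7 cm/s.
4–9 s: v starts 7 cm/s; Δx = 7·5 + ½·10·5² = 160 cm; v ends 57 cm/s.
9–15 s: v starts 57 cm/s; Δx = 57·6 + ½·-4·6² = 270 cm; v ends 33 cm/s.
x(15) = -5 + Σ Δx = 437 cm.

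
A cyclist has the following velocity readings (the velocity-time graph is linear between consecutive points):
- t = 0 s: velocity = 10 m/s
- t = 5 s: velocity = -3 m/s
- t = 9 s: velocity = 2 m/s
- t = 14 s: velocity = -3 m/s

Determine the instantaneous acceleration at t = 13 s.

Acceleration is the slope of the v-t graph on 9–14 s: (-3 − 2)/(14 − 9) = -1 m/s².

-1 m/s²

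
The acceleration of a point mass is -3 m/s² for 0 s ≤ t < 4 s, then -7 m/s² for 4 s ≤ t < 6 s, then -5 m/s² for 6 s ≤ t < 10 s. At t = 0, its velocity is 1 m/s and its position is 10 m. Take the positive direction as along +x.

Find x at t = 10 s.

On each constant-a segment, Δv = aΔt and Δx = v₀Δt + ½aΔt²; chain segment to segment.
0–4 s: v starts 1 m/s; Δx = 1·4 + ½·-3·4² = -20 m; v ends -11 m/s.
4–6 s: v starts -11 m/s; Δx = -11·2 + ½·-7·2² = -36 m; v ends -25 m/s.
6–10 s: v starts -25 m/s; Δx = -25·4 + ½·-5·4² = -140 m; v ends -45 m/s.
x(10) = 10 + Σ Δx = -186 m.

-186 m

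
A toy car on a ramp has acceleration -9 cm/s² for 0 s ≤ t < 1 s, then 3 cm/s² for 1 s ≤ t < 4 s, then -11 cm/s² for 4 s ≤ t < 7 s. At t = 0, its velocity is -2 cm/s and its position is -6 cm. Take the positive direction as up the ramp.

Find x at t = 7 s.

-87.5 cm

On each constant-a segment, Δv = aΔt and Δx = v₀Δt + ½aΔt²; chain segment to segment.
0–1 s: v starts -2 cm/s; Δx = -2·1 + ½·-9·1² = -6.5 cm; v ends -11 cm/s.
1–4 s: v starts -11 cm/s; Δx = -11·3 + ½·3·3² = -19.5 cm; v ends -2 cm/s.
4–7 s: v starts -2 cm/s; Δx = -2·3 + ½·-11·3² = -55.5 cm; v ends -35 cm/s.
x(7) = -6 + Σ Δx = -87.5 cm.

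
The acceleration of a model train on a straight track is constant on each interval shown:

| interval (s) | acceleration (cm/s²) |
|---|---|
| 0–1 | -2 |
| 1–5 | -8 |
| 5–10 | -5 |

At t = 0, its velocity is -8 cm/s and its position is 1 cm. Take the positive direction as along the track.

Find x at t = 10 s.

On each constant-a segment, Δv = aΔt and Δx = v₀Δt + ½aΔt²; chain segment to segment.
0–1 s: v starts -8 cm/s; Δx = -8·1 + ½·-2·1² = -9 cm; v ends -10 cm/s.
1–5 s: v starts -10 cm/s; Δx = -10·4 + ½·-8·4² = -104 cm; v ends -42 cm/s.
5–10 s: v starts -42 cm/s; Δx = -42·5 + ½·-5·5² = -272.5 cm; v ends -67 cm/s.
x(10) = 1 + Σ Δx = -384.5 cm.

-384.5 cm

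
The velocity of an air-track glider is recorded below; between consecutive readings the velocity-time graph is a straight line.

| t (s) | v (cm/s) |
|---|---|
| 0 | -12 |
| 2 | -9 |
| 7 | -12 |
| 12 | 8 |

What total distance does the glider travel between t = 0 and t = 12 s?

99.5 cm

Total distance travelled is ∫|v| dt — sum the magnitudes of each area piece.
0–2 s: |½(-12 + -9)(2)| = 21 cm
2–7 s: |½(-9 + -12)(5)| = 52.5 cm
7–12 s: v = 0 at t = 10 s; triangle areas 18 + 8 = 26 cm
Total distance = 99.5 cm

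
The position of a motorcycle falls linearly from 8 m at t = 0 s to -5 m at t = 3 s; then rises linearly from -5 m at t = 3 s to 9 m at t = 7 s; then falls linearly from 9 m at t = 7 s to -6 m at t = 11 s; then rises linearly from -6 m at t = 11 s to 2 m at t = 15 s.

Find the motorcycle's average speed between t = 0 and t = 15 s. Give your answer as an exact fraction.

10/3 m/s

Average speed = (total path length)/(elapsed time); on a piecewise-linear x-t graph the path length is Σ|Δx|.
0–3 s: |Δx| = |-5 − 8| = 13 m
3–7 s: |Δx| = |9 − -5| = 14 m
7–11 s: |Δx| = |-6 − 9| = 15 m
11–15 s: |Δx| = |2 − -6| = 8 m
Total path = 50 m; average speed = 50/15 = 10/3 m/s.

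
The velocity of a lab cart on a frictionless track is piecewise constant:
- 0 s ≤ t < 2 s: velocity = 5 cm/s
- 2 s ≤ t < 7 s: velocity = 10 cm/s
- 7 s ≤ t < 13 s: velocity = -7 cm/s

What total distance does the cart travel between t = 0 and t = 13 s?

Total distance travelled is ∫|v| dt — sum the magnitudes of each area piece.
0–2 s: |5| × 2 = 10 cm
2–7 s: |10| × 5 = 50 cm
7–13 s: |-7| × 6 = 42 cm
Total distance = 102 cm

102 cm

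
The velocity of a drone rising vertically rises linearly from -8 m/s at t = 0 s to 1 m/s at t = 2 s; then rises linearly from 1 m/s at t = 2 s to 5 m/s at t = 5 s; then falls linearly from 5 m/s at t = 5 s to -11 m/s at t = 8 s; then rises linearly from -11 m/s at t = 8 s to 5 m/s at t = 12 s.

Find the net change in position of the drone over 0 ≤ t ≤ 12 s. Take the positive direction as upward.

Displacement is the signed area under the v-t curve.
0–2 s: ½(-8 + 1)(2) = -7 m
2–5 s: ½(1 + 5)(3) = 9 m
5–8 s: ½(5 + -11)(3) = -9 m
8–12 s: ½(-11 + 5)(4) = -12 m
Net displacement = -19 m

-19 m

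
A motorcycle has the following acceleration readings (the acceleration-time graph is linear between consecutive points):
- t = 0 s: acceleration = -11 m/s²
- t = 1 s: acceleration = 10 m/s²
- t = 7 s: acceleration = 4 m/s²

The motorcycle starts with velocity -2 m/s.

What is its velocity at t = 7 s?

Δv equals the area under the a-t graph; then v = v₀ + Δv.
0–1 s: ½(-11 + 10)(1) = -0.5 m/s
1–7 s: ½(10 + 4)(6) = 42 m/s
Δv = 41.5 m/s, so v(7) = -2 + (41.5) = 39.5 m/s.

39.5 m/s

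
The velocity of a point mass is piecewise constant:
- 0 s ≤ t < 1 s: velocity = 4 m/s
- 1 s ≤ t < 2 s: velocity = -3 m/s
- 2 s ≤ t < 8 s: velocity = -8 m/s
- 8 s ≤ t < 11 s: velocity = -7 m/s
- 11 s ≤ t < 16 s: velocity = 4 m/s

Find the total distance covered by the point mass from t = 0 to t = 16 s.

96 m

Total distance travelled is ∫|v| dt — sum the magnitudes of each area piece.
0–1 s: |4| × 1 = 4 m
1–2 s: |-3| × 1 = 3 m
2–8 s: |-8| × 6 = 48 m
8–11 s: |-7| × 3 = 21 m
11–16 s: |4| × 5 = 20 m
Total distance = 96 m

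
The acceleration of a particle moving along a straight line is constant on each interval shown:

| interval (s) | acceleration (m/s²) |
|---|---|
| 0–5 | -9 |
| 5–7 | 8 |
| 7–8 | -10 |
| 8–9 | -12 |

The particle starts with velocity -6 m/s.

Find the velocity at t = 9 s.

-57 m/s

Δv equals the area under the a-t graph; then v = v₀ + Δv.
0–5 s: -9 × 5 = -45 m/s
5–7 s: 8 × 2 = 16 m/s
7–8 s: -10 × 1 = -10 m/s
8–9 s: -12 × 1 = -12 m/s
Δv = -51 m/s, so v(9) = -6 + (-51) = -57 m/s.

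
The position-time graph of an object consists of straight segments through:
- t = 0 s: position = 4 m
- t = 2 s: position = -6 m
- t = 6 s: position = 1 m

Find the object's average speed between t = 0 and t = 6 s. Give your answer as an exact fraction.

Average speed = (total path length)/(elapsed time); on a piecewise-linear x-t graph the path length is Σ|Δx|.
0–2 s: |Δx| = |-6 − 4| = 10 m
2–6 s: |Δx| = |1 − -6| = 7 m
Total path = 17 m; average speed = 17/6 = 17/6 m/s.

17/6 m/s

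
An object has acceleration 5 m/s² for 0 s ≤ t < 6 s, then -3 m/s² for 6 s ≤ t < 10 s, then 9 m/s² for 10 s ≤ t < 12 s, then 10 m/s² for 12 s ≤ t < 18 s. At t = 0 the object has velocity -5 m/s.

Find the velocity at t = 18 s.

Δv equals the area under the a-t graph; then v = v₀ + Δv.
0–6 s: 5 × 6 = 30 m/s
6–10 s: -3 × 4 = -12 m/s
10–12 s: 9 × 2 = 18 m/s
12–18 s: 10 × 6 = 60 m/s
Δv = 96 m/s, so v(18) = -5 + (96) = 91 m/s.

91 m/s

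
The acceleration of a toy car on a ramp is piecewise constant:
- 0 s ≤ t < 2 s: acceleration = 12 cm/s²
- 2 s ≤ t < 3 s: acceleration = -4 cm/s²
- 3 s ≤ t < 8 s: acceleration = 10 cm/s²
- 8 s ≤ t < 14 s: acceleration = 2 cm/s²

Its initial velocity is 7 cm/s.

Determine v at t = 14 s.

89 cm/s

Δv equals the area under the a-t graph; then v = v₀ + Δv.
0–2 s: 12 × 2 = 24 cm/s
2–3 s: -4 × 1 = -4 cm/s
3–8 s: 10 × 5 = 50 cm/s
8–14 s: 2 × 6 = 12 cm/s
Δv = 82 cm/s, so v(14) = 7 + (82) = 89 cm/s.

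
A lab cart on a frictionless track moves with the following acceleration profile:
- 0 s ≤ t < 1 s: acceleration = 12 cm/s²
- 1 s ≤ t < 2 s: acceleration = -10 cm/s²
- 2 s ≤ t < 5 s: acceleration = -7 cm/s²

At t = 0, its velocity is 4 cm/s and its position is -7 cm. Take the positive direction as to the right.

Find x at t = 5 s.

0.5 cm

On each constant-a segment, Δv = aΔt and Δx = v₀Δt + ½aΔt²; chain segment to segment.
0–1 s: v starts 4 cm/s; Δx = 4·1 + ½·12·1² = 10 cm; v ends 16 cm/s.
1–2 s: v starts 16 cm/s; Δx = 16·1 + ½·-10·1² = 11 cm; v ends 6 cm/s.
2–5 s: v starts 6 cm/s; Δx = 6·3 + ½·-7·3² = -13.5 cm; v ends -15 cm/s.
x(5) = -7 + Σ Δx = 0.5 cm.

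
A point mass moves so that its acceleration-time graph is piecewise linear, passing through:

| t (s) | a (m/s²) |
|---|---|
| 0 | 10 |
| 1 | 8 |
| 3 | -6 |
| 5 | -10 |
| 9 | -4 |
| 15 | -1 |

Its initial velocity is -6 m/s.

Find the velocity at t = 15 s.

Δv equals the area under the a-t graph; then v = v₀ + Δv.
0–1 s: ½(10 + 8)(1) = 9 m/s
1–3 s: ½(8 + -6)(2) = 2 m/s
3–5 s: ½(-6 + -10)(2) = -16 m/s
5–9 s: ½(-10 + -4)(4) = -28 m/s
9–15 s: ½(-4 + -1)(6) = -15 m/s
Δv = -48 m/s, so v(15) = -6 + (-48) = -54 m/s.

-54 m/s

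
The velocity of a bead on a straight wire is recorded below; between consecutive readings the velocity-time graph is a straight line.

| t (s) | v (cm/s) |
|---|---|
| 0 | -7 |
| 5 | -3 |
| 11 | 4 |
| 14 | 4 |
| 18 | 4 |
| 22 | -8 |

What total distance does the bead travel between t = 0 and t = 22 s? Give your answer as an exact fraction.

1618/21 cm

Total distance travelled is ∫|v| dt — sum the magnitudes of each area piece.
0–5 s: |½(-7 + -3)(5)| = 25 cm
5–11 s: v = 0 at t = 53/7 s; triangle areas 27/7 + 48/7 = 75/7 cm
11–14 s: |4| × 3 = 12 cm
14–18 s: |4| × 4 = 16 cm
18–22 s: v = 0 at t = 58/3 s; triangle areas 8/3 + 32/3 = 40/3 cm
Total distance = 1618/21 cm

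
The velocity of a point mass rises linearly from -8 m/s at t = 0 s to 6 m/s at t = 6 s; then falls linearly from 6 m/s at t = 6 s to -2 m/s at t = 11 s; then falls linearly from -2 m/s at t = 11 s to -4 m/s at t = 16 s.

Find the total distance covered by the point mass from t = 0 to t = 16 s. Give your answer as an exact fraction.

685/14 m

Distance (not displacement) is the total path length: add the absolute areas under v-t.
0–6 s: v = 0 at t = 24/7 s; triangle areas 96/7 + 54/7 = 150/7 m
6–11 s: v = 0 at t = 9.75 s; triangle areas 11.25 + 1.25 = 12.5 m
11–16 s: |½(-2 + -4)(5)| = 15 m
Total distance = 685/14 m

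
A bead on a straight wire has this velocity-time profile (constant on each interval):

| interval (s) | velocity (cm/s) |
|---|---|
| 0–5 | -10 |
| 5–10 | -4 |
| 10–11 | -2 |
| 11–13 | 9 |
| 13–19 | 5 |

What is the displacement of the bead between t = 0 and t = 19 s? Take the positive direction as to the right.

-24 cm

Net displacement equals the area under the velocity-time graph (areas below the axis count negative).
0–5 s: -10 × 5 = -50 cm
5–10 s: -4 × 5 = -20 cm
10–11 s: -2 × 1 = -2 cm
11–13 s: 9 × 2 = 18 cm
13–19 s: 5 × 6 = 30 cm
Net displacement = -24 cm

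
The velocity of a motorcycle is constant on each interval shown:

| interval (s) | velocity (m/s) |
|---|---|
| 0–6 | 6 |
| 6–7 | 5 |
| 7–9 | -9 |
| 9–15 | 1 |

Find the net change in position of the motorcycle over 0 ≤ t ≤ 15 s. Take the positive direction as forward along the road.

Net displacement equals the area under the velocity-time graph (areas below the axis count negative).
0–6 s: 6 × 6 = 36 m
6–7 s: 5 × 1 = 5 m
7–9 s: -9 × 2 = -18 m
9–15 s: 1 × 6 = 6 m
Net displacement = 29 m

29 m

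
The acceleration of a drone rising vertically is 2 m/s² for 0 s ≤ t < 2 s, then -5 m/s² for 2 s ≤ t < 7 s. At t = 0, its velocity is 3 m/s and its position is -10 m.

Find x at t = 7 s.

-27.5 m

On each constant-a segment, Δv = aΔt and Δx = v₀Δt + ½aΔt²; chain segment to segment.
0–2 s: v starts 3 m/s; Δx = 3·2 + ½·2·2² = 10 m; v ends 7 m/s.
2–7 s: v starts 7 m/s; Δx = 7·5 + ½·-5·5² = -27.5 m; v ends -18 m/s.
x(7) = -10 + Σ Δx = -27.5 m.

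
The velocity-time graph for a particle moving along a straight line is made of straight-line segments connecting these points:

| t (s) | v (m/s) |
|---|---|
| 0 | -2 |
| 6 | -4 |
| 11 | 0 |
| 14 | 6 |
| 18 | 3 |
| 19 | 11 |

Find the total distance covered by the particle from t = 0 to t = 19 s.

62 m

Distance (not displacement) is the total path length: add the absolute areas under v-t.
0–6 s: |½(-2 + -4)(6)| = 18 m
6–11 s: |½(-4 + 0)(5)| = 10 m
11–14 s: |½(0 + 6)(3)| = 9 m
14–18 s: |½(6 + 3)(4)| = 18 m
18–19 s: |½(3 + 11)(1)| = 7 m
Total distance = 62 m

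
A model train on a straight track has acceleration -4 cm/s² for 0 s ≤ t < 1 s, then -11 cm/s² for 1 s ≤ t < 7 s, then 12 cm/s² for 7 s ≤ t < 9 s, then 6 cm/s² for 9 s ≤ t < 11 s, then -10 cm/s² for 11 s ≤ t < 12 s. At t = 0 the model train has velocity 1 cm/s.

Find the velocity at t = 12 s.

-43 cm/s

Δv equals the area under the a-t graph; then v = v₀ + Δv.
0–1 s: -4 × 1 = -4 cm/s
1–7 s: -11 × 6 = -66 cm/s
7–9 s: 12 × 2 = 24 cm/s
9–11 s: 6 × 2 = 12 cm/s
11–12 s: -10 × 1 = -10 cm/s
Δv = -44 cm/s, so v(12) = 1 + (-44) = -43 cm/s.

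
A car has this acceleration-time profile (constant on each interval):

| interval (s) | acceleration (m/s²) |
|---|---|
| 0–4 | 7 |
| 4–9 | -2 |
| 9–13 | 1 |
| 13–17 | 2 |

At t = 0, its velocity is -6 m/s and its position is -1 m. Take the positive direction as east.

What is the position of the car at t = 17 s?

On each constant-a segment, Δv = aΔt and Δx = v₀Δt + ½aΔt²; chain segment to segment.
0–4 s: v starts -6 m/s; Δx = -6·4 + ½·7·4² = 32 m; v ends 22 m/s.
4–9 s: v starts 22 m/s; Δx = 22·5 + ½·-2·5² = 85 m; v ends 12 m/s.
9–13 s: v starts 12 m/s; Δx = 12·4 + ½·1·4² = 56 m; v ends 16 m/s.
13–17 s: v starts 16 m/s; Δx = 16·4 + ½·2·4² = 80 m; v ends 24 m/s.
x(17) = -1 + Σ Δx = 252 m.

252 m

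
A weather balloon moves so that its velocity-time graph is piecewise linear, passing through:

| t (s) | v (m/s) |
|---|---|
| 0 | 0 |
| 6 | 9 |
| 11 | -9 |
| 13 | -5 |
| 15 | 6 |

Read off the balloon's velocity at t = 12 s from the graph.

On 11–13 s the graph is linear from -9 to -5 m/s: v(12) = -9 + (-5 − -9)·(12 − 11)/(13 − 11) = -7 m/s.

-7 m/s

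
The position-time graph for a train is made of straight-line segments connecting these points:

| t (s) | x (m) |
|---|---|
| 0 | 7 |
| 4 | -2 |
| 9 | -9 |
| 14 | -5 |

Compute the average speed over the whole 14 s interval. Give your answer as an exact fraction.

Average speed = (total path length)/(elapsed time); on a piecewise-linear x-t graph the path length is Σ|Δx|.
0–4 s: |Δx| = |-2 − 7| = 9 m
4–9 s: |Δx| = |-9 − -2| = 7 m
9–14 s: |Δx| = |-5 − -9| = 4 m
Total path = 20 m; average speed = 20/14 = 10/7 m/s.

10/7 m/s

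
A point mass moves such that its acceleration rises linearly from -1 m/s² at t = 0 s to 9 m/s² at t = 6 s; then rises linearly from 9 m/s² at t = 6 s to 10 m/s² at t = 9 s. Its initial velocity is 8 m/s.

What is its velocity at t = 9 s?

60.5 m/s

Δv equals the area under the a-t graph; then v = v₀ + Δv.
0–6 s: ½(-1 + 9)(6) = 24 m/s
6–9 s: ½(9 + 10)(3) = 28.5 m/s
Δv = 52.5 m/s, so v(9) = 8 + (52.5) = 60.5 m/s.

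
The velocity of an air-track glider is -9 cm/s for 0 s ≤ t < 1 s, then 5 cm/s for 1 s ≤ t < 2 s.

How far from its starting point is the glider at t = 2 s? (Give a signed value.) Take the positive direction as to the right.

-4 cm

Net displacement equals the area under the velocity-time graph (areas below the axis count negative).
0–1 s: -9 × 1 = -9 cm
1–2 s: 5 × 1 = 5 cm
Net displacement = -4 cm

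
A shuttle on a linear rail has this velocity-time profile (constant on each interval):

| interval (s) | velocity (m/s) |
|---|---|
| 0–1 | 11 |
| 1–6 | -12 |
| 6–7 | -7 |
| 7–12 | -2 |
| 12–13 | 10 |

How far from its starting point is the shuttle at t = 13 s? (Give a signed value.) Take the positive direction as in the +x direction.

-56 m

Displacement is the signed area under the v-t curve.
0–1 s: 11 × 1 = 11 m
1–6 s: -12 × 5 = -60 m
6–7 s: -7 × 1 = -7 m
7–12 s: -2 × 5 = -10 m
12–13 s: 10 × 1 = 10 m
Net displacement = -56 m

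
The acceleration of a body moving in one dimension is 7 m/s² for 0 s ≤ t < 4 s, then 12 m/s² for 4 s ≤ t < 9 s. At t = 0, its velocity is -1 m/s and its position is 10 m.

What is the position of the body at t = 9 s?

347 m

On each constant-a segment, Δv = aΔt and Δx = v₀Δt + ½aΔt²; chain segment to segment.
0–4 s: v starts -1 m/s; Δx = -1·4 + ½·7·4² = 52 m; v ends 27 m/s.
4–9 s: v starts 27 m/s; Δx = 27·5 + ½·12·5² = 285 m; v ends 87 m/s.
x(9) = 10 + Σ Δx = 347 m.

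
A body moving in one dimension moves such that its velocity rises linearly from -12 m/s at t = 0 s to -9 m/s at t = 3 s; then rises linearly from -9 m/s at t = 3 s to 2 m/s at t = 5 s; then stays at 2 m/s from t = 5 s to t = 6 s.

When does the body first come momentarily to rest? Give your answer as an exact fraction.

t = 51/11 s

v changes sign on 3–5 s (from -9 to 2); the graph is linear there, so v = 0 at t = 3 + (9)·(5 − 3)/(2 − -9) = 51/11 s.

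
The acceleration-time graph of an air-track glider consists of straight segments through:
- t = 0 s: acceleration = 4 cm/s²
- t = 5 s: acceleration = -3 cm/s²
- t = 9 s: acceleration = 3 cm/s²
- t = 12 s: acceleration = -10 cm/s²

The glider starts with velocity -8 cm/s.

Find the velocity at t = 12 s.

-16 cm/s

Δv equals the area under the a-t graph; then v = v₀ + Δv.
0–5 s: ½(4 + -3)(5) = 2.5 cm/s
5–9 s: ½(-3 + 3)(4) = 0 cm/s
9–12 s: ½(3 + -10)(3) = -10.5 cm/s
Δv = -8 cm/s, so v(12) = -8 + (-8) = -16 cm/s.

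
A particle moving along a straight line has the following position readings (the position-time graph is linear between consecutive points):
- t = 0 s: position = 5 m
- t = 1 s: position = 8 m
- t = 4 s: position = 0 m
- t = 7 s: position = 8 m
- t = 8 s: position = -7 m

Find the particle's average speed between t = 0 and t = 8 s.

Average speed = (total path length)/(elapsed time); on a piecewise-linear x-t graph the path length is Σ|Δx|.
0–1 s: |Δx| = |8 − 5| = 3 m
1–4 s: |Δx| = |0 − 8| = 8 m
4–7 s: |Δx| = |8 − 0| = 8 m
7–8 s: |Δx| = |-7 − 8| = 15 m
Total path = 34 m; average speed = 34/8 = 4.25 m/s.

4.25 m/s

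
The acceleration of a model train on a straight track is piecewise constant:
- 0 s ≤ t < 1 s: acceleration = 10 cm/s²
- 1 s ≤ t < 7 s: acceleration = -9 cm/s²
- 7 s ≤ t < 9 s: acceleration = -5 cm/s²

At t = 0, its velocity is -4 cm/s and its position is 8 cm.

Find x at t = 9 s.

-223 cm

On each constant-a segment, Δv = aΔt and Δx = v₀Δt + ½aΔt²; chain segment to segment.
0–1 s: v starts -4 cm/s; Δx = -4·1 + ½·10·1² = 1 cm; v ends 6 cm/s.
1–7 s: v starts 6 cm/s; Δx = 6·6 + ½·-9·6² = -126 cm; v ends -48 cm/s.
7–9 s: v starts -48 cm/s; Δx = -48·2 + ½·-5·2² = -106 cm; v ends -58 cm/s.
x(9) = 8 + Σ Δx = -223 cm.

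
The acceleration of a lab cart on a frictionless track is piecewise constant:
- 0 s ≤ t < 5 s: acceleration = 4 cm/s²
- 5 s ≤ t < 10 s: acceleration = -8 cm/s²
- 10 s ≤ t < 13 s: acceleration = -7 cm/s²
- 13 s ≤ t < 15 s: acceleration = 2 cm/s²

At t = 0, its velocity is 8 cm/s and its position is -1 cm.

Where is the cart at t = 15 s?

On each constant-a segment, Δv = aΔt and Δx = v₀Δt + ½aΔt²; chain segment to segment.
0–5 s: v starts 8 cm/s; Δx = 8·5 + ½·4·5² = 90 cm; v ends 28 cm/s.
5–10 s: v starts 28 cm/s; Δx = 28·5 + ½·-8·5² = 40 cm; v ends -12 cm/s.
10–13 s: v starts -12 cm/s; Δx = -12·3 + ½·-7·3² = -67.5 cm; v ends -33 cm/s.
13–15 s: v starts -33 cm/s; Δx = -33·2 + ½·2·2² = -62 cm; v ends -29 cm/s.
x(15) = -1 + Σ Δx = -0.5 cm.

-0.5 cm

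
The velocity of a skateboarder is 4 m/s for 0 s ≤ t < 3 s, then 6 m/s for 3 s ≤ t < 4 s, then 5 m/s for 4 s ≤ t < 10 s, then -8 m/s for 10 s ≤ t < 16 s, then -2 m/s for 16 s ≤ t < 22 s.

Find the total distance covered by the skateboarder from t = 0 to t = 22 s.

108 m

Total distance travelled is ∫|v| dt — sum the magnitudes of each area piece.
0–3 s: |4| × 3 = 12 m
3–4 s: |6| × 1 = 6 m
4–10 s: |5| × 6 = 30 m
10–16 s: |-8| × 6 = 48 m
16–22 s: |-2| × 6 = 12 m
Total distance = 108 m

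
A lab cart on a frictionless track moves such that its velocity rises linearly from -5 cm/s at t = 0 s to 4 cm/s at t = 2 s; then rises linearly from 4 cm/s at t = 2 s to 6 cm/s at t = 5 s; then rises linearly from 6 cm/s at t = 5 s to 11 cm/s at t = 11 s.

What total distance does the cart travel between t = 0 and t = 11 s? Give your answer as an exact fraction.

635/9 cm

Total distance travelled is ∫|v| dt — sum the magnitudes of each area piece.
0–2 s: v = 0 at t = 10/9 s; triangle areas 25/9 + 16/9 = 41/9 cm
2–5 s: |½(4 + 6)(3)| = 15 cm
5–11 s: |½(6 + 11)(6)| = 51 cm
Total distance = 635/9 cm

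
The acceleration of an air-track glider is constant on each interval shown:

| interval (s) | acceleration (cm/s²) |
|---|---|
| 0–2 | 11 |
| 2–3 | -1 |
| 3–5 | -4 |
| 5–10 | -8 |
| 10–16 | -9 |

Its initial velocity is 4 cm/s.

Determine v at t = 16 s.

-77 cm/s

Δv equals the area under the a-t graph; then v = v₀ + Δv.
0–2 s: 11 × 2 = 22 cm/s
2–3 s: -1 × 1 = -1 cm/s
3–5 s: -4 × 2 = -8 cm/s
5–10 s: -8 × 5 = -40 cm/s
10–16 s: -9 × 6 = -54 cm/s
Δv = -81 cm/s, so v(16) = 4 + (-81) = -77 cm/s.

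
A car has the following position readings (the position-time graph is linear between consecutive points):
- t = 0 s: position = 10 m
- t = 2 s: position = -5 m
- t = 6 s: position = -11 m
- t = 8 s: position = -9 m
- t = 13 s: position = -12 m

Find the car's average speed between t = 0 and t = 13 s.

Average speed = (total path length)/(elapsed time); on a piecewise-linear x-t graph the path length is Σ|Δx|.
0–2 s: |Δx| = |-5 − 10| = 15 m
2–6 s: |Δx| = |-11 − -5| = 6 m
6–8 s: |Δx| = |-9 − -11| = 2 m
8–13 s: |Δx| = |-12 − -9| = 3 m
Total path = 26 m; average speed = 26/13 = 2 m/s.

2 m/s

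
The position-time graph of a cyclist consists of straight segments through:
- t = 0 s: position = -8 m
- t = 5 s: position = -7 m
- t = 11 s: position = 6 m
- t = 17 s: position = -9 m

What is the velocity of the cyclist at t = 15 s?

Velocity is the slope of the x-t graph on 11–17 s: (-9 − 6)/(17 − 11) = -2.5 m/s.

-2.5 m/s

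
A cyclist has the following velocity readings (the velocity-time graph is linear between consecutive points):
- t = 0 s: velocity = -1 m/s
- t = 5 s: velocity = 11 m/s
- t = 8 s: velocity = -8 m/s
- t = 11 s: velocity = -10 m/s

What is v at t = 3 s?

On 0–5 s the graph is linear from -1 to 11 m/s: v(3) = -1 + (11 − -1)·(3 − 0)/(5 − 0) = 6.2 m/s.

6.2 m/s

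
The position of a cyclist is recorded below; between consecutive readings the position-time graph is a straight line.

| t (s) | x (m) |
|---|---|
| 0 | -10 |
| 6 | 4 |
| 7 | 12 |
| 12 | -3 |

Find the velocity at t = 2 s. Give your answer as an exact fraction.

7/3 m/s

Velocity is the slope of the x-t graph on 0–6 s: (4 − -10)/(6 − 0) = 7/3 m/s.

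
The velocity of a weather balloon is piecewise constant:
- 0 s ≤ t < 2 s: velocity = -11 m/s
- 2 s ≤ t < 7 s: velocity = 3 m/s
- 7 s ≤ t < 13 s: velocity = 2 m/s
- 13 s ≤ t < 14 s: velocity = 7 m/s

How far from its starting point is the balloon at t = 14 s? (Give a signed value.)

Net displacement equals the area under the velocity-time graph (areas below the axis count negative).
0–2 s: -11 × 2 = -22 m
2–7 s: 3 × 5 = 15 m
7–13 s: 2 × 6 = 12 m
13–14 s: 7 × 1 = 7 m
Net displacement = 12 m

12 m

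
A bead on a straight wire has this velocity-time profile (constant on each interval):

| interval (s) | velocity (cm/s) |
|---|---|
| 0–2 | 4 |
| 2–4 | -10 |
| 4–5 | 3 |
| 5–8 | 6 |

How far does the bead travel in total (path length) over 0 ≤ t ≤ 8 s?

Distance (not displacement) is the total path length: add the absolute areas under v-t.
0–2 s: |4| × 2 = 8 cm
2–4 s: |-10| × 2 = 20 cm
4–5 s: |3| × 1 = 3 cm
5–8 s: |6| × 3 = 18 cm
Total distance = 49 cm

49 cm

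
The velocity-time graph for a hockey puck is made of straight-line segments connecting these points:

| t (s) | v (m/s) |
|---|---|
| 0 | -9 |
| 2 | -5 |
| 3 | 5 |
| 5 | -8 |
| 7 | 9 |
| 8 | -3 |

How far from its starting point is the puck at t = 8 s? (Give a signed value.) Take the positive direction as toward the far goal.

Net displacement equals the area under the velocity-time graph (areas below the axis count negative).
0–2 s: ½(-9 + -5)(2) = -14 m
2–3 s: ½(-5 + 5)(1) = 0 m
3–5 s: ½(5 + -8)(2) = -3 m
5–7 s: ½(-8 + 9)(2) = 1 m
7–8 s: ½(9 + -3)(1) = 3 m
Net displacement = -13 m

-13 m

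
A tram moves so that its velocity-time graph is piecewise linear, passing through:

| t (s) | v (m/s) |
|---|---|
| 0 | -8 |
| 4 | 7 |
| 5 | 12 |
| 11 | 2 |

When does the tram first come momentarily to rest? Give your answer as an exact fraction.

t = 32/15 s

v changes sign on 0–4 s (from -8 to 7); the graph is linear there, so v = 0 at t = 0 + (8)·(4 − 0)/(7 − -8) = 32/15 s.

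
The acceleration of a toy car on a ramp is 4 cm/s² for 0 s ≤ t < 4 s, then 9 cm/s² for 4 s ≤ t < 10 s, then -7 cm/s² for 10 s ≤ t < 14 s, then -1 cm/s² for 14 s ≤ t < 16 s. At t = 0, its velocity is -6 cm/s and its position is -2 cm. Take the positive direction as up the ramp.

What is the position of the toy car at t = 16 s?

498 cm

On each constant-a segment, Δv = aΔt and Δx = v₀Δt + ½aΔt²; chain segment to segment.
0–4 s: v starts -6 cm/s; Δx = -6·4 + ½·4·4² = 8 cm; v ends 10 cm/s.
4–10 s: v starts 10 cm/s; Δx = 10·6 + ½·9·6² = 222 cm; v ends 64 cm/s.
10–14 s: v starts 64 cm/s; Δx = 64·4 + ½·-7·4² = 200 cm; v ends 36 cm/s.
14–16 s: v starts 36 cm/s; Δx = 36·2 + ½·-1·2² = 70 cm; v ends 34 cm/s.
x(16) = -2 + Σ Δx = 498 cm.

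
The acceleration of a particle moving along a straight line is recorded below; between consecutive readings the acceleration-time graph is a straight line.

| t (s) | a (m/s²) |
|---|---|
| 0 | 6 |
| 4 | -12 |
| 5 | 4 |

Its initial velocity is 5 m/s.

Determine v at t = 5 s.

-11 m/s

Δv equals the area under the a-t graph; then v = v₀ + Δv.
0–4 s: ½(6 + -12)(4) = -12 m/s
4–5 s: ½(-12 + 4)(1) = -4 m/s
Δv = -16 m/s, so v(5) = 5 + (-16) = -11 m/s.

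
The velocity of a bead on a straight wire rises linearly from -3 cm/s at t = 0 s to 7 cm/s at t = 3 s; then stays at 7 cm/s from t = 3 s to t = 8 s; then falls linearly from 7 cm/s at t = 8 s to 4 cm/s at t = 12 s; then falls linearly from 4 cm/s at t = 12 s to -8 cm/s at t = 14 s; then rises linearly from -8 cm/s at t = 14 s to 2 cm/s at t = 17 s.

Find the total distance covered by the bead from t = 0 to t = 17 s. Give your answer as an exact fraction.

2477/30 cm

Distance (not displacement) is the total path length: add the absolute areas under v-t.
0–3 s: v = 0 at t = 0.9 s; triangle areas 1.35 + 7.35 = 8.7 cm
3–8 s: |7| × 5 = 35 cm
8–12 s: |½(7 + 4)(4)| = 22 cm
12–14 s: v = 0 at t = 38/3 s; triangle areas 4/3 + 16/3 = 20/3 cm
14–17 s: v = 0 at t = 16.4 s; triangle areas 9.6 + 0.6 = 10.2 cm
Total distance = 2477/30 cm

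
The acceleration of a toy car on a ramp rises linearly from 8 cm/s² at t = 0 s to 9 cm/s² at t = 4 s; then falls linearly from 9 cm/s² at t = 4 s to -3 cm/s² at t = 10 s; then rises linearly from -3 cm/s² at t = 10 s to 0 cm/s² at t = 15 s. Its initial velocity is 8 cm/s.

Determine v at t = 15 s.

52.5 cm/s

Δv equals the area under the a-t graph; then v = v₀ + Δv.
0–4 s: ½(8 + 9)(4) = 34 cm/s
4–10 s: ½(9 + -3)(6) = 18 cm/s
10–15 s: ½(-3 + 0)(5) = -7.5 cm/s
Δv = 44.5 cm/s, so v(15) = 8 + (44.5) = 52.5 cm/s.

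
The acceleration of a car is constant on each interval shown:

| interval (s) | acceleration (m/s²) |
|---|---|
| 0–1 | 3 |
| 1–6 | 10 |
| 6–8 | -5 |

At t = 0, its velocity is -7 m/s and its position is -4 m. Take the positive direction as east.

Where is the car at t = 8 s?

On each constant-a segment, Δv = aΔt and Δx = v₀Δt + ½aΔt²; chain segment to segment.
0–1 s: v starts -7 m/s; Δx = -7·1 + ½·3·1² = -5.5 m; v ends -4 m/s.
1–6 s: v starts -4 m/s; Δx = -4·5 + ½·10·5² = 105 m; v ends 46 m/s.
6–8 s: v starts 46 m/s; Δx = 46·2 + ½·-5·2² = 82 m; v ends 36 m/s.
x(8) = -4 + Σ Δx = 177.5 m.

177.5 m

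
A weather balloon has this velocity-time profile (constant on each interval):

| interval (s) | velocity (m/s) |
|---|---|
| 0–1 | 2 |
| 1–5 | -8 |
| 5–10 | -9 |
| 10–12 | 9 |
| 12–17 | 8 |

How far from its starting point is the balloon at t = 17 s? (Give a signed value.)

Net displacement equals the area under the velocity-time graph (areas below the axis count negative).
0–1 s: 2 × 1 = 2 m
1–5 s: -8 × 4 = -32 m
5–10 s: -9 × 5 = -45 m
10–12 s: 9 × 2 = 18 m
12–17 s: 8 × 5 = 40 m
Net displacement = -17 m

-17 m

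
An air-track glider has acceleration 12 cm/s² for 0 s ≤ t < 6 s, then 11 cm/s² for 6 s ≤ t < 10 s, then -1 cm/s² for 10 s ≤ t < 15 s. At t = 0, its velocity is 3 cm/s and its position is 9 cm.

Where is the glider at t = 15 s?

1213.5 cm

On each constant-a segment, Δv = aΔt and Δx = v₀Δt + ½aΔt²; chain segment to segment.
0–6 s: v starts 3 cm/s; Δx = 3·6 + ½·12·6² = 234 cm; v ends 75 cm/s.
6–10 s: v starts 75 cm/s; Δx = 75·4 + ½·11·4² = 388 cm; v ends 119 cm/s.
10–15 s: v starts 119 cm/s; Δx = 119·5 + ½·-1·5² = 582.5 cm; v ends 114 cm/s.
x(15) = 9 + Σ Δx = 1213.5 cm.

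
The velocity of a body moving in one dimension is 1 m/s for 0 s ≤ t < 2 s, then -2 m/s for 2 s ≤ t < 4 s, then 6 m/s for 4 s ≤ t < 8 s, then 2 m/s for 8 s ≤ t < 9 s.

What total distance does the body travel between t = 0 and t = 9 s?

32 m

Distance (not displacement) is the total path length: add the absolute areas under v-t.
0–2 s: |1| × 2 = 2 m
2–4 s: |-2| × 2 = 4 m
4–8 s: |6| × 4 = 24 m
8–9 s: |2| × 1 = 2 m
Total distance = 32 m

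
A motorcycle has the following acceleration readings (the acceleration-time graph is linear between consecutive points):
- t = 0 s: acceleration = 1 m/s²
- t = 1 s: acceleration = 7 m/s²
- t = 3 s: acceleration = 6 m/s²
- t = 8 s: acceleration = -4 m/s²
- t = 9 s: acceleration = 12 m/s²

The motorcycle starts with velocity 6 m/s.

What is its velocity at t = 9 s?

Δv equals the area under the a-t graph; then v = v₀ + Δv.
0–1 s: ½(1 + 7)(1) = 4 m/s
1–3 s: ½(7 + 6)(2) = 13 m/s
3–8 s: ½(6 + -4)(5) = 5 m/s
8–9 s: ½(-4 + 12)(1) = 4 m/s
Δv = 26 m/s, so v(9) = 6 + (26) = 32 m/s.

32 m/s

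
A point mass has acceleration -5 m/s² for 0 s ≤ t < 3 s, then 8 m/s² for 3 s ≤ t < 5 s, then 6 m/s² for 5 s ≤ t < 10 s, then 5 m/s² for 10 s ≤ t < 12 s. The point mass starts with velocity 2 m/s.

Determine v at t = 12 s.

Δv equals the area under the a-t graph; then v = v₀ + Δv.
0–3 s: -5 × 3 = -15 m/s
3–5 s: 8 × 2 = 16 m/s
5–10 s: 6 × 5 = 30 m/s
10–12 s: 5 × 2 = 10 m/s
Δv = 41 m/s, so v(12) = 2 + (41) = 43 m/s.

43 m/s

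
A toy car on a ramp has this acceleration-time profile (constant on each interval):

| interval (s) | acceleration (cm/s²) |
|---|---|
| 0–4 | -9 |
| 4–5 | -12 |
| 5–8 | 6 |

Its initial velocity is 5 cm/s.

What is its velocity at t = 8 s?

-25 cm/s

Δv equals the area under the a-t graph; then v = v₀ + Δv.
0–4 s: -9 × 4 = -36 cm/s
4–5 s: -12 × 1 = -12 cm/s
5–8 s: 6 × 3 = 18 cm/s
Δv = -30 cm/s, so v(8) = 5 + (-30) = -25 cm/s.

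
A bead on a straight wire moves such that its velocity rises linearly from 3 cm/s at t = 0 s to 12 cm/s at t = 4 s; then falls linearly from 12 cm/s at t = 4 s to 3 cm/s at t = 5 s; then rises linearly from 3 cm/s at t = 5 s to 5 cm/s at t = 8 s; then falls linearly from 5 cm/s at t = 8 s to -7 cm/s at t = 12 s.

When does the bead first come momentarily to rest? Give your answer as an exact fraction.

v changes sign on 8–12 s (from 5 to -7); the graph is linear there, so v = 0 at t = 8 + (-5)·(12 − 8)/(-7 − 5) = 29/3 s.

t = 29/3 s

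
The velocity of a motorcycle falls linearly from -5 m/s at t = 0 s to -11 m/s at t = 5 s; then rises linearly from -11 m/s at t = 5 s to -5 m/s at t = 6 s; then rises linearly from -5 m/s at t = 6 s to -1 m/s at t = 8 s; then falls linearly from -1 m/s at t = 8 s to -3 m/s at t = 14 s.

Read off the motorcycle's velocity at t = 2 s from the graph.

On 0–5 s the graph is linear from -5 to -11 m/s: v(2) = -5 + (-11 − -5)·(2 − 0)/(5 − 0) = -7.4 m/s.

-7.4 m/s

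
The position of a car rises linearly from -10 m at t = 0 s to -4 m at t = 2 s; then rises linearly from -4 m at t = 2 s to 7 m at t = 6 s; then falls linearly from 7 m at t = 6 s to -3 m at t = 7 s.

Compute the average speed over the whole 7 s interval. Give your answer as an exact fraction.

27/7 m/s

Average speed = (total path length)/(elapsed time); on a piecewise-linear x-t graph the path length is Σ|Δx|.
0–2 s: |Δx| = |-4 − -10| = 6 m
2–6 s: |Δx| = |7 − -4| = 11 m
6–7 s: |Δx| = |-3 − 7| = 10 m
Total path = 27 m; average speed = 27/7 = 27/7 m/s.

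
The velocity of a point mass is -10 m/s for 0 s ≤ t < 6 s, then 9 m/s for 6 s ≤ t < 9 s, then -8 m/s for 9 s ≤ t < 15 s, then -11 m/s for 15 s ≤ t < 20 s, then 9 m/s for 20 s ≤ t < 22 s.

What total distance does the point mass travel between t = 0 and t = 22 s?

Distance (not displacement) is the total path length: add the absolute areas under v-t.
0–6 s: |-10| × 6 = 60 m
6–9 s: |9| × 3 = 27 m
9–15 s: |-8| × 6 = 48 m
15–20 s: |-11| × 5 = 55 m
20–22 s: |9| × 2 = 18 m
Total distance = 208 m

208 m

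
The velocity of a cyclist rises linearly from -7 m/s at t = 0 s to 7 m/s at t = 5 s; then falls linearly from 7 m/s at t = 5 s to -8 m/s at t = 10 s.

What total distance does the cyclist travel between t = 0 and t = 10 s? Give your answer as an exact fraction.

Total distance travelled is ∫|v| dt — sum the magnitudes of each area piece.
0–5 s: v = 0 at t = 2.5 s; triangle areas 8.75 + 8.75 = 17.5 m
5–10 s: v = 0 at t = 22/3 s; triangle areas 49/6 + 32/3 = 113/6 m
Total distance = 109/3 m

109/3 m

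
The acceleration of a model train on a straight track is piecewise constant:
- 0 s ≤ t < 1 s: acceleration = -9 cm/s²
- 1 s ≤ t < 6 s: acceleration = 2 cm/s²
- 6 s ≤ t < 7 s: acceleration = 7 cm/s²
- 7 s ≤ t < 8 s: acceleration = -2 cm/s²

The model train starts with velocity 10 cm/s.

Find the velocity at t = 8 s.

16 cm/s

Δv equals the area under the a-t graph; then v = v₀ + Δv.
0–1 s: -9 × 1 = -9 cm/s
1–6 s: 2 × 5 = 10 cm/s
6–7 s: 7 × 1 = 7 cm/s
7–8 s: -2 × 1 = -2 cm/s
Δv = 6 cm/s, so v(8) = 10 + (6) = 16 cm/s.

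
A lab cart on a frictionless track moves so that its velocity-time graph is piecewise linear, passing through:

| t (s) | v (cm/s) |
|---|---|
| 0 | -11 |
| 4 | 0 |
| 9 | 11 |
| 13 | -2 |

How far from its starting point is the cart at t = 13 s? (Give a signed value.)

Displacement is the signed area under the v-t curve.
0–4 s: ½(-11 + 0)(4) = -22 cm
4–9 s: ½(0 + 11)(5) = 27.5 cm
9–13 s: ½(11 + -2)(4) = 18 cm
Net displacement = 23.5 cm

23.5 cm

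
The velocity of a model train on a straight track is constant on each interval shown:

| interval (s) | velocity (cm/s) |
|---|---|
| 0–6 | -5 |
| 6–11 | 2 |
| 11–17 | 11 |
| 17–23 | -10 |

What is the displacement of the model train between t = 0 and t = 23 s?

-14 cm

Displacement is the signed area under the v-t curve.
0–6 s: -5 × 6 = -30 cm
6–11 s: 2 × 5 = 10 cm
11–17 s: 11 × 6 = 66 cm
17–23 s: -10 × 6 = -60 cm
Net displacement = -14 cm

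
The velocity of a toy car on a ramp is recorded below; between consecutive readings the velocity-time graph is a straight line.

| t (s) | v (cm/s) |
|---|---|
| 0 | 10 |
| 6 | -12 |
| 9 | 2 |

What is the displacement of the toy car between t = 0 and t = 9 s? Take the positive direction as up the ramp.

Net displacement equals the area under the velocity-time graph (areas below the axis count negative).
0–6 s: ½(10 + -12)(6) = -6 cm
6–9 s: ½(-12 + 2)(3) = -15 cm
Net displacement = -21 cm

-21 cm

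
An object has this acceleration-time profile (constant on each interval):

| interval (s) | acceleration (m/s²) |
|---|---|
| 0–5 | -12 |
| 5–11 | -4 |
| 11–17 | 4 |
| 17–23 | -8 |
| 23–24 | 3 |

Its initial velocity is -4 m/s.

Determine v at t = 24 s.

Δv equals the area under the a-t graph; then v = v₀ + Δv.
0–5 s: -12 × 5 = -60 m/s
5–11 s: -4 × 6 = -24 m/s
11–17 s: 4 × 6 = 24 m/s
17–23 s: -8 × 6 = -48 m/s
23–24 s: 3 × 1 = 3 m/s
Δv = -105 m/s, so v(24) = -4 + (-105) = -109 m/s.

-109 m/s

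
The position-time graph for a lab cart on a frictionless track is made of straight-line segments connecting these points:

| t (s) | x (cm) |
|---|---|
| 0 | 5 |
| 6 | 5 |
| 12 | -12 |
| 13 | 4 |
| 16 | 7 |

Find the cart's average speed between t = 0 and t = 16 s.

Average speed = (total path length)/(elapsed time); on a piecewise-linear x-t graph the path length is Σ|Δx|.
0–6 s: |Δx| = |5 − 5| = 0 cm
6–12 s: |Δx| = |-12 − 5| = 17 cm
12–13 s: |Δx| = |4 − -12| = 16 cm
13–16 s: |Δx| = |7 − 4| = 3 cm
Total path = 36 cm; average speed = 36/16 = 2.25 cm/s.

2.25 cm/s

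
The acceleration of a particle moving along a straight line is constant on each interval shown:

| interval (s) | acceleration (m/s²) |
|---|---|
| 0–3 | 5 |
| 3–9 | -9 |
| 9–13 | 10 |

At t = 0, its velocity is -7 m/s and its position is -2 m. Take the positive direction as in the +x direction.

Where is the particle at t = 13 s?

On each constant-a segment, Δv = aΔt and Δx = v₀Δt + ½aΔt²; chain segment to segment.
0–3 s: v starts -7 m/s; Δx = -7·3 + ½·5·3² = 1.5 m; v ends 8 m/s.
3–9 s: v starts 8 m/s; Δx = 8·6 + ½·-9·6² = -114 m; v ends -46 m/s.
9–13 s: v starts -46 m/s; Δx = -46·4 + ½·10·4² = -104 m; v ends -6 m/s.
x(13) = -2 + Σ Δx = -218.5 m.

-218.5 m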